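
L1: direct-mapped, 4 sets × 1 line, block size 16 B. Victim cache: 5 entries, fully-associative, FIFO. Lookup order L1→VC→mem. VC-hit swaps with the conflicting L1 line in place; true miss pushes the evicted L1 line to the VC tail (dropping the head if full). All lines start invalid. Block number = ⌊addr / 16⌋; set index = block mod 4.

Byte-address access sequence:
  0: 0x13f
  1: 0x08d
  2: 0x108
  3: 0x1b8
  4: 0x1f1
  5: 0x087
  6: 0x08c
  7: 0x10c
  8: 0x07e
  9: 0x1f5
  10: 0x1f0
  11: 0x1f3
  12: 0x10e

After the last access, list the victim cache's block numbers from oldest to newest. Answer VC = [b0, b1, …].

VC = [8, 19, 27, 7]

  [0] addr=0x13f blk=19 s=3: MISS | VC []
  [1] addr=0x8d blk=8 s=0: MISS | VC []
  [2] addr=0x108 blk=16 s=0: MISS | VC [8]
  [3] addr=0x1b8 blk=27 s=3: MISS | VC [8, 19]
  [4] addr=0x1f1 blk=31 s=3: MISS | VC [8, 19, 27]
  [5] addr=0x87 blk=8 s=0: VC-HIT | VC [16, 19, 27]
  [6] addr=0x8c blk=8 s=0: L1-HIT | VC [16, 19, 27]
  [7] addr=0x10c blk=16 s=0: VC-HIT | VC [8, 19, 27]
  [8] addr=0x7e blk=7 s=3: MISS | VC [8, 19, 27, 31]
  [9] addr=0x1f5 blk=31 s=3: VC-HIT | VC [8, 19, 27, 7]
  [10] addr=0x1f0 blk=31 s=3: L1-HIT | VC [8, 19, 27, 7]
  [11] addr=0x1f3 blk=31 s=3: L1-HIT | VC [8, 19, 27, 7]
  [12] addr=0x10e blk=16 s=0: L1-HIT | VC [8, 19, 27, 7]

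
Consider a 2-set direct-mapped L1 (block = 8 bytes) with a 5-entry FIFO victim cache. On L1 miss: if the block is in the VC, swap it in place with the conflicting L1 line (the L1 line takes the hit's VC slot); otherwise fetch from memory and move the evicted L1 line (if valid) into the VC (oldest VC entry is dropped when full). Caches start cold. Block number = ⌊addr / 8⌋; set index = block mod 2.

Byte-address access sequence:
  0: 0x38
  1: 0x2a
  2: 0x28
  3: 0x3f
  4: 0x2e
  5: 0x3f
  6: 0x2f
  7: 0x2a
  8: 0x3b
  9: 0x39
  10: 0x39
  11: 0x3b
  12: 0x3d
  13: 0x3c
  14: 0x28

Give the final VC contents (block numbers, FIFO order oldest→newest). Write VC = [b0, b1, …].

VC = [7]

  [0] addr=0x38 blk=7 s=1: MISS | VC []
  [1] addr=0x2a blk=5 s=1: MISS | VC [7]
  [2] addr=0x28 blk=5 s=1: L1-HIT | VC [7]
  [3] addr=0x3f blk=7 s=1: VC-HIT | VC [5]
  [4] addr=0x2e blk=5 s=1: VC-HIT | VC [7]
  [5] addr=0x3f blk=7 s=1: VC-HIT | VC [5]
  [6] addr=0x2f blk=5 s=1: VC-HIT | VC [7]
  [7] addr=0x2a blk=5 s=1: L1-HIT | VC [7]
  [8] addr=0x3b blk=7 s=1: VC-HIT | VC [5]
  [9] addr=0x39 blk=7 s=1: L1-HIT | VC [5]
  [10] addr=0x39 blk=7 s=1: L1-HIT | VC [5]
  [11] addr=0x3b blk=7 s=1: L1-HIT | VC [5]
  [12] addr=0x3d blk=7 s=1: L1-HIT | VC [5]
  [13] addr=0x3c blk=7 s=1: L1-HIT | VC [5]
  [14] addr=0x28 blk=5 s=1: VC-HIT | VC [7]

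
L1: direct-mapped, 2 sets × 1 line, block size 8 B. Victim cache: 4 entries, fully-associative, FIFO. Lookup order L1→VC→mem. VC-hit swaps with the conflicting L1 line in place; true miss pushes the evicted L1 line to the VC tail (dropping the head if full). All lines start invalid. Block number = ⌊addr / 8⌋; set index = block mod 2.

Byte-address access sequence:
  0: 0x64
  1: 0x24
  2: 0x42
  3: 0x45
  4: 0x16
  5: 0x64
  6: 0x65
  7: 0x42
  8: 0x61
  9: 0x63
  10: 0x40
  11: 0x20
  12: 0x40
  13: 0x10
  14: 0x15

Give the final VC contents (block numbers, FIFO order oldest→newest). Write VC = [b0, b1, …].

VC = [8, 4, 12]

#0 0x64→b12/s0 MISS; vc=[]
#1 0x24→b4/s0 MISS; vc=[12]
#2 0x42→b8/s0 MISS; vc=[12,4]
#3 0x45→b8/s0 L1-HIT; vc=[12,4]
#4 0x16→b2/s0 MISS; vc=[12,4,8]
#5 0x64→b12/s0 VC-HIT; vc=[2,4,8]
#6 0x65→b12/s0 L1-HIT; vc=[2,4,8]
#7 0x42→b8/s0 VC-HIT; vc=[2,4,12]
#8 0x61→b12/s0 VC-HIT; vc=[2,4,8]
#9 0x63→b12/s0 L1-HIT; vc=[2,4,8]
#10 0x40→b8/s0 VC-HIT; vc=[2,4,12]
#11 0x20→b4/s0 VC-HIT; vc=[2,8,12]
#12 0x40→b8/s0 VC-HIT; vc=[2,4,12]
#13 0x10→b2/s0 VC-HIT; vc=[8,4,12]
#14 0x15→b2/s0 L1-HIT; vc=[8,4,12]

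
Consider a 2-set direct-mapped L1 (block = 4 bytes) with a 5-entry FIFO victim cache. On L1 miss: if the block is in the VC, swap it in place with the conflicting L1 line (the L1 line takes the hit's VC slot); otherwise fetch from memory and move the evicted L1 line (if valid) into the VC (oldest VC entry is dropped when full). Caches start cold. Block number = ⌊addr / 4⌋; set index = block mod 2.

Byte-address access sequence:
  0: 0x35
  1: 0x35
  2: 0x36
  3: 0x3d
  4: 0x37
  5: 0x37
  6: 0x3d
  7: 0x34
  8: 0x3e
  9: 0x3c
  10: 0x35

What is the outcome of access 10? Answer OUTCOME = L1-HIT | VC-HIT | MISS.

0: 0x35 (blk 13, set 1) → MISS  vc=[]
1: 0x35 (blk 13, set 1) → L1-HIT  vc=[]
2: 0x36 (blk 13, set 1) → L1-HIT  vc=[]
3: 0x3d (blk 15, set 1) → MISS  vc=[13]
4: 0x37 (blk 13, set 1) → VC-HIT  vc=[15]
5: 0x37 (blk 13, set 1) → L1-HIT  vc=[15]
6: 0x3d (blk 15, set 1) → VC-HIT  vc=[13]
7: 0x34 (blk 13, set 1) → VC-HIT  vc=[15]
8: 0x3e (blk 15, set 1) → VC-HIT  vc=[13]
9: 0x3c (blk 15, set 1) → L1-HIT  vc=[13]
10: 0x35 (blk 13, set 1) → VC-HIT  vc=[15]

OUTCOME = VC-HIT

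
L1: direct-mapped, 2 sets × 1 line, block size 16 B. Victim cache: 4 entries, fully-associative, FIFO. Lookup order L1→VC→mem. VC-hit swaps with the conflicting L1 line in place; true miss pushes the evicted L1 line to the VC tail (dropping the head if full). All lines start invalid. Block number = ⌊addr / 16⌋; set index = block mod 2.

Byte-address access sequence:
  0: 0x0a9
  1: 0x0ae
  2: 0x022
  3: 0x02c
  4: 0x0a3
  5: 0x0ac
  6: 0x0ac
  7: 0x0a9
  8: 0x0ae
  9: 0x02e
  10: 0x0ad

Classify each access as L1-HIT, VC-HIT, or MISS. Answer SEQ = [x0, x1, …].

0: 0xa9 (blk 10, set 0) → MISS  vc=[]
1: 0xae (blk 10, set 0) → L1-HIT  vc=[]
2: 0x22 (blk 2, set 0) → MISS  vc=[10]
3: 0x2c (blk 2, set 0) → L1-HIT  vc=[10]
4: 0xa3 (blk 10, set 0) → VC-HIT  vc=[2]
5: 0xac (blk 10, set 0) → L1-HIT  vc=[2]
6: 0xac (blk 10, set 0) → L1-HIT  vc=[2]
7: 0xa9 (blk 10, set 0) → L1-HIT  vc=[2]
8: 0xae (blk 10, set 0) → L1-HIT  vc=[2]
9: 0x2e (blk 2, set 0) → VC-HIT  vc=[10]
10: 0xad (blk 10, set 0) → VC-HIT  vc=[2]

SEQ = [MISS, L1-HIT, MISS, L1-HIT, VC-HIT, L1-HIT, L1-HIT, L1-HIT, L1-HIT, VC-HIT, VC-HIT]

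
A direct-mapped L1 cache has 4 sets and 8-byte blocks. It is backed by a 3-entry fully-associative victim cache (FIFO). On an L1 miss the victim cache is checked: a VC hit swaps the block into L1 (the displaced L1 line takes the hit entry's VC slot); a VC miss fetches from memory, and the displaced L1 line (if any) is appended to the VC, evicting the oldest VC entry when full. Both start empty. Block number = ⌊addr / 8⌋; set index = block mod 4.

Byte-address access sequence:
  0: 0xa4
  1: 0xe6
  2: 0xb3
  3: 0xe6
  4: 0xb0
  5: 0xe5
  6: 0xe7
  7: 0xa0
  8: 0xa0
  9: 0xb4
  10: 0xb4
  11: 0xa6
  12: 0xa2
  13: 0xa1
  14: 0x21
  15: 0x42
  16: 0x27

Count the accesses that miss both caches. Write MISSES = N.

MISSES = 5

  [0] addr=0xa4 blk=20 s=0: MISS | VC []
  [1] addr=0xe6 blk=28 s=0: MISS | VC [20]
  [2] addr=0xb3 blk=22 s=2: MISS | VC [20]
  [3] addr=0xe6 blk=28 s=0: L1-HIT | VC [20]
  [4] addr=0xb0 blk=22 s=2: L1-HIT | VC [20]
  [5] addr=0xe5 blk=28 s=0: L1-HIT | VC [20]
  [6] addr=0xe7 blk=28 s=0: L1-HIT | VC [20]
  [7] addr=0xa0 blk=20 s=0: VC-HIT | VC [28]
  [8] addr=0xa0 blk=20 s=0: L1-HIT | VC [28]
  [9] addr=0xb4 blk=22 s=2: L1-HIT | VC [28]
  [10] addr=0xb4 blk=22 s=2: L1-HIT | VC [28]
  [11] addr=0xa6 blk=20 s=0: L1-HIT | VC [28]
  [12] addr=0xa2 blk=20 s=0: L1-HIT | VC [28]
  [13] addr=0xa1 blk=20 s=0: L1-HIT | VC [28]
  [14] addr=0x21 blk=4 s=0: MISS | VC [28, 20]
  [15] addr=0x42 blk=8 s=0: MISS | VC [28, 20, 4]
  [16] addr=0x27 blk=4 s=0: VC-HIT | VC [28, 20, 8]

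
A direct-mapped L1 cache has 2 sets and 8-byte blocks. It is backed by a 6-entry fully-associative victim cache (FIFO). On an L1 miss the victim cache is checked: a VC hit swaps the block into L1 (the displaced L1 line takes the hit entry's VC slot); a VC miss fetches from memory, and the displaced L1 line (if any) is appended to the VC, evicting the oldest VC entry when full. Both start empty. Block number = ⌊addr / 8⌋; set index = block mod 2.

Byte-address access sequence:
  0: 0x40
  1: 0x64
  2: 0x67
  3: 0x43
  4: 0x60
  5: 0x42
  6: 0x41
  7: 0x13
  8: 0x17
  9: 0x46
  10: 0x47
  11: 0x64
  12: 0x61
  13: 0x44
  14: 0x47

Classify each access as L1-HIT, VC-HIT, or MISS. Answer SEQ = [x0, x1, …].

0: 0x40 (blk 8, set 0) → MISS  vc=[]
1: 0x64 (blk 12, set 0) → MISS  vc=[8]
2: 0x67 (blk 12, set 0) → L1-HIT  vc=[8]
3: 0x43 (blk 8, set 0) → VC-HIT  vc=[12]
4: 0x60 (blk 12, set 0) → VC-HIT  vc=[8]
5: 0x42 (blk 8, set 0) → VC-HIT  vc=[12]
6: 0x41 (blk 8, set 0) → L1-HIT  vc=[12]
7: 0x13 (blk 2, set 0) → MISS  vc=[12, 8]
8: 0x17 (blk 2, set 0) → L1-HIT  vc=[12, 8]
9: 0x46 (blk 8, set 0) → VC-HIT  vc=[12, 2]
10: 0x47 (blk 8, set 0) → L1-HIT  vc=[12, 2]
11: 0x64 (blk 12, set 0) → VC-HIT  vc=[8, 2]
12: 0x61 (blk 12, set 0) → L1-HIT  vc=[8, 2]
13: 0x44 (blk 8, set 0) → VC-HIT  vc=[12, 2]
14: 0x47 (blk 8, set 0) → L1-HIT  vc=[12, 2]

SEQ = [MISS, MISS, L1-HIT, VC-HIT, VC-HIT, VC-HIT, L1-HIT, MISS, L1-HIT, VC-HIT, L1-HIT, VC-HIT, L1-HIT, VC-HIT, L1-HIT]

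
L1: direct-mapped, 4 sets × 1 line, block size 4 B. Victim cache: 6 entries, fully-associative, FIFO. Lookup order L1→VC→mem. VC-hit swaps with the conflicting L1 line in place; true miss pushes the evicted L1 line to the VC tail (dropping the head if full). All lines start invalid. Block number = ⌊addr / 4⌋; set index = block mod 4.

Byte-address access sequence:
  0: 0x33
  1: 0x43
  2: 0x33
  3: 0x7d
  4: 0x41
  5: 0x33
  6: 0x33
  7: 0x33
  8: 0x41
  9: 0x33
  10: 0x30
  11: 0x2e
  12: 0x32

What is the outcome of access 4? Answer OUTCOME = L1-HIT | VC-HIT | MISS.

#0 0x33→b12/s0 MISS; vc=[]
#1 0x43→b16/s0 MISS; vc=[12]
#2 0x33→b12/s0 VC-HIT; vc=[16]
#3 0x7d→b31/s3 MISS; vc=[16]
#4 0x41→b16/s0 VC-HIT; vc=[12]
#5 0x33→b12/s0 VC-HIT; vc=[16]
#6 0x33→b12/s0 L1-HIT; vc=[16]
#7 0x33→b12/s0 L1-HIT; vc=[16]
#8 0x41→b16/s0 VC-HIT; vc=[12]
#9 0x33→b12/s0 VC-HIT; vc=[16]
#10 0x30→b12/s0 L1-HIT; vc=[16]
#11 0x2e→b11/s3 MISS; vc=[16,31]
#12 0x32→b12/s0 L1-HIT; vc=[16,31]

OUTCOME = VC-HIT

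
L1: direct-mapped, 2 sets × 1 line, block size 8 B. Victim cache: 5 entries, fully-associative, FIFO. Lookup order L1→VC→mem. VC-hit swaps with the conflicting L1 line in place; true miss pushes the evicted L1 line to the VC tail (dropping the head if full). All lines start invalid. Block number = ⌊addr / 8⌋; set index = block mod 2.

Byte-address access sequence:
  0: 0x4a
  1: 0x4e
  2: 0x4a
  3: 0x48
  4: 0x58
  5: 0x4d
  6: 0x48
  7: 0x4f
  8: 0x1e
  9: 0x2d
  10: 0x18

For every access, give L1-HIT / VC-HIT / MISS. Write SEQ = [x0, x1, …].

#0 0x4a→b9/s1 MISS; vc=[]
#1 0x4e→b9/s1 L1-HIT; vc=[]
#2 0x4a→b9/s1 L1-HIT; vc=[]
#3 0x48→b9/s1 L1-HIT; vc=[]
#4 0x58→b11/s1 MISS; vc=[9]
#5 0x4d→b9/s1 VC-HIT; vc=[11]
#6 0x48→b9/s1 L1-HIT; vc=[11]
#7 0x4f→b9/s1 L1-HIT; vc=[11]
#8 0x1e→b3/s1 MISS; vc=[11,9]
#9 0x2d→b5/s1 MISS; vc=[11,9,3]
#10 0x18→b3/s1 VC-HIT; vc=[11,9,5]

SEQ = [MISS, L1-HIT, L1-HIT, L1-HIT, MISS, VC-HIT, L1-HIT, L1-HIT, MISS, MISS, VC-HIT]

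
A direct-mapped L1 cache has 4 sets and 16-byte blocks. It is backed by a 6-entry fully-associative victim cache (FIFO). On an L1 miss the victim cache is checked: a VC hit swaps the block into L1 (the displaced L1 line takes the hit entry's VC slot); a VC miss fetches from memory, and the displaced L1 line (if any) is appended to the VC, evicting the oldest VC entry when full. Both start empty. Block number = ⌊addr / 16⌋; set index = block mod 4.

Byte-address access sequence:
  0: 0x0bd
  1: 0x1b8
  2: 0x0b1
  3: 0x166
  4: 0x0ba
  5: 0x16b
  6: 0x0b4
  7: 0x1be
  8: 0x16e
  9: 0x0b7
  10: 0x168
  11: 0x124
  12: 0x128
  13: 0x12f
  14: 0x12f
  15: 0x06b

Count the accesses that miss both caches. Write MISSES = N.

MISSES = 5

  [0] addr=0xbd blk=11 s=3: MISS | VC []
  [1] addr=0x1b8 blk=27 s=3: MISS | VC [11]
  [2] addr=0xb1 blk=11 s=3: VC-HIT | VC [27]
  [3] addr=0x166 blk=22 s=2: MISS | VC [27]
  [4] addr=0xba blk=11 s=3: L1-HIT | VC [27]
  [5] addr=0x16b blk=22 s=2: L1-HIT | VC [27]
  [6] addr=0xb4 blk=11 s=3: L1-HIT | VC [27]
  [7] addr=0x1be blk=27 s=3: VC-HIT | VC [11]
  [8] addr=0x16e blk=22 s=2: L1-HIT | VC [11]
  [9] addr=0xb7 blk=11 s=3: VC-HIT | VC [27]
  [10] addr=0x168 blk=22 s=2: L1-HIT | VC [27]
  [11] addr=0x124 blk=18 s=2: MISS | VC [27, 22]
  [12] addr=0x128 blk=18 s=2: L1-HIT | VC [27, 22]
  [13] addr=0x12f blk=18 s=2: L1-HIT | VC [27, 22]
  [14] addr=0x12f blk=18 s=2: L1-HIT | VC [27, 22]
  [15] addr=0x6b blk=6 s=2: MISS | VC [27, 22, 18]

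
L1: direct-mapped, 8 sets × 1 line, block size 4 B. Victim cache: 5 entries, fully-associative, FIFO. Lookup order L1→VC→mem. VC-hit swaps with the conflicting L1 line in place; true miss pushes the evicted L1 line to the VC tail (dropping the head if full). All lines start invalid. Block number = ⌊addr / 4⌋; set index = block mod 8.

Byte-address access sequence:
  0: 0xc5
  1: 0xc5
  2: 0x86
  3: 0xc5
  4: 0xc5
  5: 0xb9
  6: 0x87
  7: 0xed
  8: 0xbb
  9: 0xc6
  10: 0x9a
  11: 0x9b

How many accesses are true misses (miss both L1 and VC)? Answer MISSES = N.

MISSES = 5

0: 0xc5 (blk 49, set 1) → MISS  vc=[]
1: 0xc5 (blk 49, set 1) → L1-HIT  vc=[]
2: 0x86 (blk 33, set 1) → MISS  vc=[49]
3: 0xc5 (blk 49, set 1) → VC-HIT  vc=[33]
4: 0xc5 (blk 49, set 1) → L1-HIT  vc=[33]
5: 0xb9 (blk 46, set 6) → MISS  vc=[33]
6: 0x87 (blk 33, set 1) → VC-HIT  vc=[49]
7: 0xed (blk 59, set 3) → MISS  vc=[49]
8: 0xbb (blk 46, set 6) → L1-HIT  vc=[49]
9: 0xc6 (blk 49, set 1) → VC-HIT  vc=[33]
10: 0x9a (blk 38, set 6) → MISS  vc=[33, 46]
11: 0x9b (blk 38, set 6) → L1-HIT  vc=[33, 46]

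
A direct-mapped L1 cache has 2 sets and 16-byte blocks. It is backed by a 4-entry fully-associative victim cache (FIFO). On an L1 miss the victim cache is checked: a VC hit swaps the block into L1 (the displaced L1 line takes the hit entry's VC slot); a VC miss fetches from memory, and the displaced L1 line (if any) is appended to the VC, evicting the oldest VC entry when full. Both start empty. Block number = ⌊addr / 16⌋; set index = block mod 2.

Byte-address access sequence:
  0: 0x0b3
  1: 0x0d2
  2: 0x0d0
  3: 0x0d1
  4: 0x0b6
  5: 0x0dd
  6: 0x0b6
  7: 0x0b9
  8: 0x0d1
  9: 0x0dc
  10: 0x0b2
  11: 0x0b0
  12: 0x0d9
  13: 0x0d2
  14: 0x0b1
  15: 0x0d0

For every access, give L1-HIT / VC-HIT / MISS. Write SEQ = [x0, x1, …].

#0 0xb3→b11/s1 MISS; vc=[]
#1 0xd2→b13/s1 MISS; vc=[11]
#2 0xd0→b13/s1 L1-HIT; vc=[11]
#3 0xd1→b13/s1 L1-HIT; vc=[11]
#4 0xb6→b11/s1 VC-HIT; vc=[13]
#5 0xdd→b13/s1 VC-HIT; vc=[11]
#6 0xb6→b11/s1 VC-HIT; vc=[13]
#7 0xb9→b11/s1 L1-HIT; vc=[13]
#8 0xd1→b13/s1 VC-HIT; vc=[11]
#9 0xdc→b13/s1 L1-HIT; vc=[11]
#10 0xb2→b11/s1 VC-HIT; vc=[13]
#11 0xb0→b11/s1 L1-HIT; vc=[13]
#12 0xd9→b13/s1 VC-HIT; vc=[11]
#13 0xd2→b13/s1 L1-HIT; vc=[11]
#14 0xb1→b11/s1 VC-HIT; vc=[13]
#15 0xd0→b13/s1 VC-HIT; vc=[11]

SEQ = [MISS, MISS, L1-HIT, L1-HIT, VC-HIT, VC-HIT, VC-HIT, L1-HIT, VC-HIT, L1-HIT, VC-HIT, L1-HIT, VC-HIT, L1-HIT, VC-HIT, VC-HIT]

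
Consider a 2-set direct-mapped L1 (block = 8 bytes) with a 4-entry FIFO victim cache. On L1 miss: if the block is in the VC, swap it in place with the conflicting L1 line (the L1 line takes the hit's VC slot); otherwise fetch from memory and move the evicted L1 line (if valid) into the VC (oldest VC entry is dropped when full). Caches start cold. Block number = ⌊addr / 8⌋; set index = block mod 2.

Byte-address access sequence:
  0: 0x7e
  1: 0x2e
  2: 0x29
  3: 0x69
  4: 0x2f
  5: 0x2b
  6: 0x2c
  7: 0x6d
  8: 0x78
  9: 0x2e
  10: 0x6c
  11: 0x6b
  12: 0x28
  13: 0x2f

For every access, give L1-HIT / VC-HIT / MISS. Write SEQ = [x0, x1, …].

SEQ = [MISS, MISS, L1-HIT, MISS, VC-HIT, L1-HIT, L1-HIT, VC-HIT, VC-HIT, VC-HIT, VC-HIT, L1-HIT, VC-HIT, L1-HIT]

  [0] addr=0x7e blk=15 s=1: MISS | VC []
  [1] addr=0x2e blk=5 s=1: MISS | VC [15]
  [2] addr=0x29 blk=5 s=1: L1-HIT | VC [15]
  [3] addr=0x69 blk=13 s=1: MISS | VC [15, 5]
  [4] addr=0x2f blk=5 s=1: VC-HIT | VC [15, 13]
  [5] addr=0x2b blk=5 s=1: L1-HIT | VC [15, 13]
  [6] addr=0x2c blk=5 s=1: L1-HIT | VC [15, 13]
  [7] addr=0x6d blk=13 s=1: VC-HIT | VC [15, 5]
  [8] addr=0x78 blk=15 s=1: VC-HIT | VC [13, 5]
  [9] addr=0x2e blk=5 s=1: VC-HIT | VC [13, 15]
  [10] addr=0x6c blk=13 s=1: VC-HIT | VC [5, 15]
  [11] addr=0x6b blk=13 s=1: L1-HIT | VC [5, 15]
  [12] addr=0x28 blk=5 s=1: VC-HIT | VC [13, 15]
  [13] addr=0x2f blk=5 s=1: L1-HIT | VC [13, 15]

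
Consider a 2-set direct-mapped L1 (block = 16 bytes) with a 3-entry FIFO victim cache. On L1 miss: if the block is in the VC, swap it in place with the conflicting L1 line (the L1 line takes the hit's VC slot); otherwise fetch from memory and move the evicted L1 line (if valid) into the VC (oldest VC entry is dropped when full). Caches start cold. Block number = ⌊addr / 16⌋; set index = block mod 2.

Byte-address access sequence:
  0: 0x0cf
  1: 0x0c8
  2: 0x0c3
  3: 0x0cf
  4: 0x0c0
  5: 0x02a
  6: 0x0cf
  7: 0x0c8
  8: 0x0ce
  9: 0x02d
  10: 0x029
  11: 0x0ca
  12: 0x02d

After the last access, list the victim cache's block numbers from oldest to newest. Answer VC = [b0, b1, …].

  [0] addr=0xcf blk=12 s=0: MISS | VC []
  [1] addr=0xc8 blk=12 s=0: L1-HIT | VC []
  [2] addr=0xc3 blk=12 s=0: L1-HIT | VC []
  [3] addr=0xcf blk=12 s=0: L1-HIT | VC []
  [4] addr=0xc0 blk=12 s=0: L1-HIT | VC []
  [5] addr=0x2a blk=2 s=0: MISS | VC [12]
  [6] addr=0xcf blk=12 s=0: VC-HIT | VC [2]
  [7] addr=0xc8 blk=12 s=0: L1-HIT | VC [2]
  [8] addr=0xce blk=12 s=0: L1-HIT | VC [2]
  [9] addr=0x2d blk=2 s=0: VC-HIT | VC [12]
  [10] addr=0x29 blk=2 s=0: L1-HIT | VC [12]
  [11] addr=0xca blk=12 s=0: VC-HIT | VC [2]
  [12] addr=0x2d blk=2 s=0: VC-HIT | VC [12]

VC = [12]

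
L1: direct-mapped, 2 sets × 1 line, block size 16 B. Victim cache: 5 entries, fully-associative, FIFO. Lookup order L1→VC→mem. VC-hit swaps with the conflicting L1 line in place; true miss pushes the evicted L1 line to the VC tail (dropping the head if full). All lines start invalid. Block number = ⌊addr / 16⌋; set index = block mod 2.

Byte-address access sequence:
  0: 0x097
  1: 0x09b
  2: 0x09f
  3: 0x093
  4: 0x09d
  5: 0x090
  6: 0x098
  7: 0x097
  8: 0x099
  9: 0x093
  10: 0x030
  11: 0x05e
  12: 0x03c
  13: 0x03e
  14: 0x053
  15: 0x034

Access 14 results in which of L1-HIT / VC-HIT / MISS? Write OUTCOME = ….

  [0] addr=0x97 blk=9 s=1: MISS | VC []
  [1] addr=0x9b blk=9 s=1: L1-HIT | VC []
  [2] addr=0x9f blk=9 s=1: L1-HIT | VC []
  [3] addr=0x93 blk=9 s=1: L1-HIT | VC []
  [4] addr=0x9d blk=9 s=1: L1-HIT | VC []
  [5] addr=0x90 blk=9 s=1: L1-HIT | VC []
  [6] addr=0x98 blk=9 s=1: L1-HIT | VC []
  [7] addr=0x97 blk=9 s=1: L1-HIT | VC []
  [8] addr=0x99 blk=9 s=1: L1-HIT | VC []
  [9] addr=0x93 blk=9 s=1: L1-HIT | VC []
  [10] addr=0x30 blk=3 s=1: MISS | VC [9]
  [11] addr=0x5e blk=5 s=1: MISS | VC [9, 3]
  [12] addr=0x3c blk=3 s=1: VC-HIT | VC [9, 5]
  [13] addr=0x3e blk=3 s=1: L1-HIT | VC [9, 5]
  [14] addr=0x53 blk=5 s=1: VC-HIT | VC [9, 3]
  [15] addr=0x34 blk=3 s=1: VC-HIT | VC [9, 5]

OUTCOME = VC-HIT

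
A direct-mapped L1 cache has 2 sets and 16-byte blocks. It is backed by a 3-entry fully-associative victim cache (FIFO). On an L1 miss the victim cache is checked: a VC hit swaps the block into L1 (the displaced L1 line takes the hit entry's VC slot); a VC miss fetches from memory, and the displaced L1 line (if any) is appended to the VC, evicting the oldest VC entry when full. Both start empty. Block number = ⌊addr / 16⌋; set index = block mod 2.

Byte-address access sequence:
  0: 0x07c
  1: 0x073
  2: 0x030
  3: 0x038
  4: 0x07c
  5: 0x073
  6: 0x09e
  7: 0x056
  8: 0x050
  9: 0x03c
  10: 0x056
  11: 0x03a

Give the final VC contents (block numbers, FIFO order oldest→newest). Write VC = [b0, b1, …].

VC = [5, 7, 9]

0: 0x7c (blk 7, set 1) → MISS  vc=[]
1: 0x73 (blk 7, set 1) → L1-HIT  vc=[]
2: 0x30 (blk 3, set 1) → MISS  vc=[7]
3: 0x38 (blk 3, set 1) → L1-HIT  vc=[7]
4: 0x7c (blk 7, set 1) → VC-HIT  vc=[3]
5: 0x73 (blk 7, set 1) → L1-HIT  vc=[3]
6: 0x9e (blk 9, set 1) → MISS  vc=[3, 7]
7: 0x56 (blk 5, set 1) → MISS  vc=[3, 7, 9]
8: 0x50 (blk 5, set 1) → L1-HIT  vc=[3, 7, 9]
9: 0x3c (blk 3, set 1) → VC-HIT  vc=[5, 7, 9]
10: 0x56 (blk 5, set 1) → VC-HIT  vc=[3, 7, 9]
11: 0x3a (blk 3, set 1) → VC-HIT  vc=[5, 7, 9]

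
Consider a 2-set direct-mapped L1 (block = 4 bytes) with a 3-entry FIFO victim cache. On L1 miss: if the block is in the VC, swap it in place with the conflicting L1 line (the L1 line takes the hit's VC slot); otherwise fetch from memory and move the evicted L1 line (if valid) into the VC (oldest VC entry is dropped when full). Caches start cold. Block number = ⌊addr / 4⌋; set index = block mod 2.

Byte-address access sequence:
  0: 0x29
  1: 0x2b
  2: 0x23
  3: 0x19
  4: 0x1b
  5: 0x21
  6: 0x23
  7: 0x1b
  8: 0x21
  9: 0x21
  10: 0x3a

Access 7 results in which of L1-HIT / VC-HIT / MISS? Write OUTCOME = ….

OUTCOME = VC-HIT

  [0] addr=0x29 blk=10 s=0: MISS | VC []
  [1] addr=0x2b blk=10 s=0: L1-HIT | VC []
  [2] addr=0x23 blk=8 s=0: MISS | VC [10]
  [3] addr=0x19 blk=6 s=0: MISS | VC [10, 8]
  [4] addr=0x1b blk=6 s=0: L1-HIT | VC [10, 8]
  [5] addr=0x21 blk=8 s=0: VC-HIT | VC [10, 6]
  [6] addr=0x23 blk=8 s=0: L1-HIT | VC [10, 6]
  [7] addr=0x1b blk=6 s=0: VC-HIT | VC [10, 8]
  [8] addr=0x21 blk=8 s=0: VC-HIT | VC [10, 6]
  [9] addr=0x21 blk=8 s=0: L1-HIT | VC [10, 6]
  [10] addr=0x3a blk=14 s=0: MISS | VC [10, 6, 8]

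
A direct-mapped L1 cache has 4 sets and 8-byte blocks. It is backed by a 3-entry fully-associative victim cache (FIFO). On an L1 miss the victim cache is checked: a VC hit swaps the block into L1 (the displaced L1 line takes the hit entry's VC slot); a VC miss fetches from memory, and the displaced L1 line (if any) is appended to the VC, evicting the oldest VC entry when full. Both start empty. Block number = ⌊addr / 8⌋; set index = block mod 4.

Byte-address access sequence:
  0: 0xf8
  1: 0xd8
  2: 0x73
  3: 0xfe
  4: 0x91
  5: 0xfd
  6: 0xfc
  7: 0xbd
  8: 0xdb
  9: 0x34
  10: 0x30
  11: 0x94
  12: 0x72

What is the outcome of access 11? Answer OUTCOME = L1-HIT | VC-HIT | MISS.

  [0] addr=0xf8 blk=31 s=3: MISS | VC []
  [1] addr=0xd8 blk=27 s=3: MISS | VC [31]
  [2] addr=0x73 blk=14 s=2: MISS | VC [31]
  [3] addr=0xfe blk=31 s=3: VC-HIT | VC [27]
  [4] addr=0x91 blk=18 s=2: MISS | VC [27, 14]
  [5] addr=0xfd blk=31 s=3: L1-HIT | VC [27, 14]
  [6] addr=0xfc blk=31 s=3: L1-HIT | VC [27, 14]
  [7] addr=0xbd blk=23 s=3: MISS | VC [27, 14, 31]
  [8] addr=0xdb blk=27 s=3: VC-HIT | VC [23, 14, 31]
  [9] addr=0x34 blk=6 s=2: MISS | VC [14, 31, 18]
  [10] addr=0x30 blk=6 s=2: L1-HIT | VC [14, 31, 18]
  [11] addr=0x94 blk=18 s=2: VC-HIT | VC [14, 31, 6]
  [12] addr=0x72 blk=14 s=2: VC-HIT | VC [18, 31, 6]

OUTCOME = VC-HIT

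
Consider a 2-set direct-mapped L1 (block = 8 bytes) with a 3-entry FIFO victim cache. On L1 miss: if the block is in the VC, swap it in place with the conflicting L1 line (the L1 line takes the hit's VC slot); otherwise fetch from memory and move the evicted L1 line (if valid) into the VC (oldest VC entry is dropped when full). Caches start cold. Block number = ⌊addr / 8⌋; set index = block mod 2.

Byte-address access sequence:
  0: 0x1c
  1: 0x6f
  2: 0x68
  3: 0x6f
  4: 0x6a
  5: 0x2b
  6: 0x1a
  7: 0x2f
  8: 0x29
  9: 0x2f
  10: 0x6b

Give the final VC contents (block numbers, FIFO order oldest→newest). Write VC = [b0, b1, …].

0: 0x1c (blk 3, set 1) → MISS  vc=[]
1: 0x6f (blk 13, set 1) → MISS  vc=[3]
2: 0x68 (blk 13, set 1) → L1-HIT  vc=[3]
3: 0x6f (blk 13, set 1) → L1-HIT  vc=[3]
4: 0x6a (blk 13, set 1) → L1-HIT  vc=[3]
5: 0x2b (blk 5, set 1) → MISS  vc=[3, 13]
6: 0x1a (blk 3, set 1) → VC-HIT  vc=[5, 13]
7: 0x2f (blk 5, set 1) → VC-HIT  vc=[3, 13]
8: 0x29 (blk 5, set 1) → L1-HIT  vc=[3, 13]
9: 0x2f (blk 5, set 1) → L1-HIT  vc=[3, 13]
10: 0x6b (blk 13, set 1) → VC-HIT  vc=[3, 5]

VC = [3, 5]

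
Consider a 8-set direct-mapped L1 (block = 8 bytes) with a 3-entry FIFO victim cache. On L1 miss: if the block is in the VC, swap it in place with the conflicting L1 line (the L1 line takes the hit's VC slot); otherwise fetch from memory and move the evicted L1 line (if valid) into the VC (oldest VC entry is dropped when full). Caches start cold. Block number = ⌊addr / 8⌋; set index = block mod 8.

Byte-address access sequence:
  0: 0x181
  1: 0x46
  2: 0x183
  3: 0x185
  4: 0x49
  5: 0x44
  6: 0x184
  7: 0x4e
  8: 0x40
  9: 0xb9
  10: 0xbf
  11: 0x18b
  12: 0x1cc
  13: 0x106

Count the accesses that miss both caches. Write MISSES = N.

MISSES = 7

  [0] addr=0x181 blk=48 s=0: MISS | VC []
  [1] addr=0x46 blk=8 s=0: MISS | VC [48]
  [2] addr=0x183 blk=48 s=0: VC-HIT | VC [8]
  [3] addr=0x185 blk=48 s=0: L1-HIT | VC [8]
  [4] addr=0x49 blk=9 s=1: MISS | VC [8]
  [5] addr=0x44 blk=8 s=0: VC-HIT | VC [48]
  [6] addr=0x184 blk=48 s=0: VC-HIT | VC [8]
  [7] addr=0x4e blk=9 s=1: L1-HIT | VC [8]
  [8] addr=0x40 blk=8 s=0: VC-HIT | VC [48]
  [9] addr=0xb9 blk=23 s=7: MISS | VC [48]
  [10] addr=0xbf blk=23 s=7: L1-HIT | VC [48]
  [11] addr=0x18b blk=49 s=1: MISS | VC [48, 9]
  [12] addr=0x1cc blk=57 s=1: MISS | VC [48, 9, 49]
  [13] addr=0x106 blk=32 s=0: MISS | VC [9, 49, 8]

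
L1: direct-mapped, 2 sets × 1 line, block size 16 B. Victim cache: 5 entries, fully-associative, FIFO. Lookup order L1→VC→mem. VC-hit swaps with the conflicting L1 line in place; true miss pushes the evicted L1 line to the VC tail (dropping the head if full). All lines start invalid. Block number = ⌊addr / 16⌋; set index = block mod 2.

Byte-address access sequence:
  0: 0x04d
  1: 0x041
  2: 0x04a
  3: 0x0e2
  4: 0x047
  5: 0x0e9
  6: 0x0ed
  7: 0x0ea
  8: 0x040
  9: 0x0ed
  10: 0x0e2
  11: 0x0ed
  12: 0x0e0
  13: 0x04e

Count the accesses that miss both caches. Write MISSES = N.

0: 0x4d (blk 4, set 0) → MISS  vc=[]
1: 0x41 (blk 4, set 0) → L1-HIT  vc=[]
2: 0x4a (blk 4, set 0) → L1-HIT  vc=[]
3: 0xe2 (blk 14, set 0) → MISS  vc=[4]
4: 0x47 (blk 4, set 0) → VC-HIT  vc=[14]
5: 0xe9 (blk 14, set 0) → VC-HIT  vc=[4]
6: 0xed (blk 14, set 0) → L1-HIT  vc=[4]
7: 0xea (blk 14, set 0) → L1-HIT  vc=[4]
8: 0x40 (blk 4, set 0) → VC-HIT  vc=[14]
9: 0xed (blk 14, set 0) → VC-HIT  vc=[4]
10: 0xe2 (blk 14, set 0) → L1-HIT  vc=[4]
11: 0xed (blk 14, set 0) → L1-HIT  vc=[4]
12: 0xe0 (blk 14, set 0) → L1-HIT  vc=[4]
13: 0x4e (blk 4, set 0) → VC-HIT  vc=[14]

MISSES = 2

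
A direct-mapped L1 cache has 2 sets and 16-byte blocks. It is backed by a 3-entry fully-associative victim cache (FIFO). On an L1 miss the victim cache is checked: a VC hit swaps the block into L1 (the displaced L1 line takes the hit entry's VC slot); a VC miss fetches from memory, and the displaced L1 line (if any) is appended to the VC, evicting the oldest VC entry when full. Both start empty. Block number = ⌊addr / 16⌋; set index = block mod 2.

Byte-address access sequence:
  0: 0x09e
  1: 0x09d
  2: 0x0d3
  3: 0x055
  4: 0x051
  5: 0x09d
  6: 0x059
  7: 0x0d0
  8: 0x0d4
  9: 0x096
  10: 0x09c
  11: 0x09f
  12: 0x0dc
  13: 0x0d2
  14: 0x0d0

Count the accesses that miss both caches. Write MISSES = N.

0: 0x9e (blk 9, set 1) → MISS  vc=[]
1: 0x9d (blk 9, set 1) → L1-HIT  vc=[]
2: 0xd3 (blk 13, set 1) → MISS  vc=[9]
3: 0x55 (blk 5, set 1) → MISS  vc=[9, 13]
4: 0x51 (blk 5, set 1) → L1-HIT  vc=[9, 13]
5: 0x9d (blk 9, set 1) → VC-HIT  vc=[5, 13]
6: 0x59 (blk 5, set 1) → VC-HIT  vc=[9, 13]
7: 0xd0 (blk 13, set 1) → VC-HIT  vc=[9, 5]
8: 0xd4 (blk 13, set 1) → L1-HIT  vc=[9, 5]
9: 0x96 (blk 9, set 1) → VC-HIT  vc=[13, 5]
10: 0x9c (blk 9, set 1) → L1-HIT  vc=[13, 5]
11: 0x9f (blk 9, set 1) → L1-HIT  vc=[13, 5]
12: 0xdc (blk 13, set 1) → VC-HIT  vc=[9, 5]
13: 0xd2 (blk 13, set 1) → L1-HIT  vc=[9, 5]
14: 0xd0 (blk 13, set 1) → L1-HIT  vc=[9, 5]

MISSES = 3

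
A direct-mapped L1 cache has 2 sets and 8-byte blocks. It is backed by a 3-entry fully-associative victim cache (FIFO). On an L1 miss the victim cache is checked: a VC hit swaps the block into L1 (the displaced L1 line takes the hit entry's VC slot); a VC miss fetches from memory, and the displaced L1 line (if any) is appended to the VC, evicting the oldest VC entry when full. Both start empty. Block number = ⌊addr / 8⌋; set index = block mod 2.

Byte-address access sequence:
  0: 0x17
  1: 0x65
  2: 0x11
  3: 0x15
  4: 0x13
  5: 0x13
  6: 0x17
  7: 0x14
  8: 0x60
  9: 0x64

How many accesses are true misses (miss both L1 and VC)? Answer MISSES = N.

  [0] addr=0x17 blk=2 s=0: MISS | VC []
  [1] addr=0x65 blk=12 s=0: MISS | VC [2]
  [2] addr=0x11 blk=2 s=0: VC-HIT | VC [12]
  [3] addr=0x15 blk=2 s=0: L1-HIT | VC [12]
  [4] addr=0x13 blk=2 s=0: L1-HIT | VC [12]
  [5] addr=0x13 blk=2 s=0: L1-HIT | VC [12]
  [6] addr=0x17 blk=2 s=0: L1-HIT | VC [12]
  [7] addr=0x14 blk=2 s=0: L1-HIT | VC [12]
  [8] addr=0x60 blk=12 s=0: VC-HIT | VC [2]
  [9] addr=0x64 blk=12 s=0: L1-HIT | VC [2]

MISSES = 2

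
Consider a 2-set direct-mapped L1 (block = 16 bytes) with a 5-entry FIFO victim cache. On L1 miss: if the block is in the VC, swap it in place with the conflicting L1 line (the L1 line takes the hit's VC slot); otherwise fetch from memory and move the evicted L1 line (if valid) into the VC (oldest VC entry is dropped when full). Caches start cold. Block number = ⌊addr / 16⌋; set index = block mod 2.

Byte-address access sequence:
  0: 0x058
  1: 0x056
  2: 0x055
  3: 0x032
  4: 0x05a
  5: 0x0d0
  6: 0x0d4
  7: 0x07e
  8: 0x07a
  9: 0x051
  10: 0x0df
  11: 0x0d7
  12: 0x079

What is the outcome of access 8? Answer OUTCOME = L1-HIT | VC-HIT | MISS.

OUTCOME = L1-HIT

0: 0x58 (blk 5, set 1) → MISS  vc=[]
1: 0x56 (blk 5, set 1) → L1-HIT  vc=[]
2: 0x55 (blk 5, set 1) → L1-HIT  vc=[]
3: 0x32 (blk 3, set 1) → MISS  vc=[5]
4: 0x5a (blk 5, set 1) → VC-HIT  vc=[3]
5: 0xd0 (blk 13, set 1) → MISS  vc=[3, 5]
6: 0xd4 (blk 13, set 1) → L1-HIT  vc=[3, 5]
7: 0x7e (blk 7, set 1) → MISS  vc=[3, 5, 13]
8: 0x7a (blk 7, set 1) → L1-HIT  vc=[3, 5, 13]
9: 0x51 (blk 5, set 1) → VC-HIT  vc=[3, 7, 13]
10: 0xdf (blk 13, set 1) → VC-HIT  vc=[3, 7, 5]
11: 0xd7 (blk 13, set 1) → L1-HIT  vc=[3, 7, 5]
12: 0x79 (blk 7, set 1) → VC-HIT  vc=[3, 13, 5]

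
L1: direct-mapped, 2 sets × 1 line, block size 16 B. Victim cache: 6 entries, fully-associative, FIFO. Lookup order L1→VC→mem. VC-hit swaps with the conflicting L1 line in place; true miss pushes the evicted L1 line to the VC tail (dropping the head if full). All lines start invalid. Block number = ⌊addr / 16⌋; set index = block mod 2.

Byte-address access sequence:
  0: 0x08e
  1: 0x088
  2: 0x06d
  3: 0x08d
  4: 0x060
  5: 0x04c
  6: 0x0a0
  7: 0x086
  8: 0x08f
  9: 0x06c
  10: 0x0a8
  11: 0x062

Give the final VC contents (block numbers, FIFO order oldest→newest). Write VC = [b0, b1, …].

0: 0x8e (blk 8, set 0) → MISS  vc=[]
1: 0x88 (blk 8, set 0) → L1-HIT  vc=[]
2: 0x6d (blk 6, set 0) → MISS  vc=[8]
3: 0x8d (blk 8, set 0) → VC-HIT  vc=[6]
4: 0x60 (blk 6, set 0) → VC-HIT  vc=[8]
5: 0x4c (blk 4, set 0) → MISS  vc=[8, 6]
6: 0xa0 (blk 10, set 0) → MISS  vc=[8, 6, 4]
7: 0x86 (blk 8, set 0) → VC-HIT  vc=[10, 6, 4]
8: 0x8f (blk 8, set 0) → L1-HIT  vc=[10, 6, 4]
9: 0x6c (blk 6, set 0) → VC-HIT  vc=[10, 8, 4]
10: 0xa8 (blk 10, set 0) → VC-HIT  vc=[6, 8, 4]
11: 0x62 (blk 6, set 0) → VC-HIT  vc=[10, 8, 4]

VC = [10, 8, 4]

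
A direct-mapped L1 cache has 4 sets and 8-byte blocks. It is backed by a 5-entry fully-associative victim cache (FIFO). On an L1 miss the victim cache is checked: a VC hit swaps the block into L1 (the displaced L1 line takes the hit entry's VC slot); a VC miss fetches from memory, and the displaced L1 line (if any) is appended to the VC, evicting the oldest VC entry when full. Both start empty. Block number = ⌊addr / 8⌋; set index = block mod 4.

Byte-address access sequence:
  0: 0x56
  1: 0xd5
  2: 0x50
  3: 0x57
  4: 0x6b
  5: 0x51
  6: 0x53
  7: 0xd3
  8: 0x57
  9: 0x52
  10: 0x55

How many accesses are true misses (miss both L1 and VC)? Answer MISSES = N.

#0 0x56→b10/s2 MISS; vc=[]
#1 0xd5→b26/s2 MISS; vc=[10]
#2 0x50→b10/s2 VC-HIT; vc=[26]
#3 0x57→b10/s2 L1-HIT; vc=[26]
#4 0x6b→b13/s1 MISS; vc=[26]
#5 0x51→b10/s2 L1-HIT; vc=[26]
#6 0x53→b10/s2 L1-HIT; vc=[26]
#7 0xd3→b26/s2 VC-HIT; vc=[10]
#8 0x57→b10/s2 VC-HIT; vc=[26]
#9 0x52→b10/s2 L1-HIT; vc=[26]
#10 0x55→b10/s2 L1-HIT; vc=[26]

MISSES = 3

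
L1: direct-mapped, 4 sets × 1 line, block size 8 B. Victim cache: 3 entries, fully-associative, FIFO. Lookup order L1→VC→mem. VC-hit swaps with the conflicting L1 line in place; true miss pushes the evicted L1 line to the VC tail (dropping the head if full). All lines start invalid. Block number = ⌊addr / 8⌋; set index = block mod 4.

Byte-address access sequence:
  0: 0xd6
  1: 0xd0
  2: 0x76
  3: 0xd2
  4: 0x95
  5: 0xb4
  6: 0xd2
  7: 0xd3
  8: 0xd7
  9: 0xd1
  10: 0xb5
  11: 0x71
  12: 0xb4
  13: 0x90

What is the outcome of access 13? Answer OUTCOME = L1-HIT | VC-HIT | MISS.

#0 0xd6→b26/s2 MISS; vc=[]
#1 0xd0→b26/s2 L1-HIT; vc=[]
#2 0x76→b14/s2 MISS; vc=[26]
#3 0xd2→b26/s2 VC-HIT; vc=[14]
#4 0x95→b18/s2 MISS; vc=[14,26]
#5 0xb4→b22/s2 MISS; vc=[14,26,18]
#6 0xd2→b26/s2 VC-HIT; vc=[14,22,18]
#7 0xd3→b26/s2 L1-HIT; vc=[14,22,18]
#8 0xd7→b26/s2 L1-HIT; vc=[14,22,18]
#9 0xd1→b26/s2 L1-HIT; vc=[14,22,18]
#10 0xb5→b22/s2 VC-HIT; vc=[14,26,18]
#11 0x71→b14/s2 VC-HIT; vc=[22,26,18]
#12 0xb4→b22/s2 VC-HIT; vc=[14,26,18]
#13 0x90→b18/s2 VC-HIT; vc=[14,26,22]

OUTCOME = VC-HIT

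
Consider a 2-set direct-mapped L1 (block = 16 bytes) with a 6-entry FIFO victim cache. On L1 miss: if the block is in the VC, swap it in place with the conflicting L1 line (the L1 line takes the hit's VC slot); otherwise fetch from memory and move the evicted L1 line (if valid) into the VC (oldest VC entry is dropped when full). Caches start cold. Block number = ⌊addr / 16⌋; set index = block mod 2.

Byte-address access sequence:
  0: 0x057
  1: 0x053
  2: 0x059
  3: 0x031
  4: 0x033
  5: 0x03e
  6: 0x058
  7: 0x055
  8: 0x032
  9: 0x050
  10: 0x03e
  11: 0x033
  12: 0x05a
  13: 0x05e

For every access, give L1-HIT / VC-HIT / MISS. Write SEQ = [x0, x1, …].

0: 0x57 (blk 5, set 1) → MISS  vc=[]
1: 0x53 (blk 5, set 1) → L1-HIT  vc=[]
2: 0x59 (blk 5, set 1) → L1-HIT  vc=[]
3: 0x31 (blk 3, set 1) → MISS  vc=[5]
4: 0x33 (blk 3, set 1) → L1-HIT  vc=[5]
5: 0x3e (blk 3, set 1) → L1-HIT  vc=[5]
6: 0x58 (blk 5, set 1) → VC-HIT  vc=[3]
7: 0x55 (blk 5, set 1) → L1-HIT  vc=[3]
8: 0x32 (blk 3, set 1) → VC-HIT  vc=[5]
9: 0x50 (blk 5, set 1) → VC-HIT  vc=[3]
10: 0x3e (blk 3, set 1) → VC-HIT  vc=[5]
11: 0x33 (blk 3, set 1) → L1-HIT  vc=[5]
12: 0x5a (blk 5, set 1) → VC-HIT  vc=[3]
13: 0x5e (blk 5, set 1) → L1-HIT  vc=[3]

SEQ = [MISS, L1-HIT, L1-HIT, MISS, L1-HIT, L1-HIT, VC-HIT, L1-HIT, VC-HIT, VC-HIT, VC-HIT, L1-HIT, VC-HIT, L1-HIT]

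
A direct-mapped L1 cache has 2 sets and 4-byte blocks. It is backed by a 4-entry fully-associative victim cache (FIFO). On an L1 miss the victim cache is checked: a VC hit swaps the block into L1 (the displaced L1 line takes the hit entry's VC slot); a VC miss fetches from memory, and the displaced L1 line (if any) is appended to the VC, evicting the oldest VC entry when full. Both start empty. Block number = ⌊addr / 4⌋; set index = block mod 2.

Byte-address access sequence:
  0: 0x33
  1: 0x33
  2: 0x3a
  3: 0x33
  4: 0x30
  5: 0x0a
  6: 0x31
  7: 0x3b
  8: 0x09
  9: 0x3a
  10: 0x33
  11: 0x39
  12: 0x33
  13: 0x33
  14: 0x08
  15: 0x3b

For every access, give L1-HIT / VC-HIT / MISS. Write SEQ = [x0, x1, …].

  [0] addr=0x33 blk=12 s=0: MISS | VC []
  [1] addr=0x33 blk=12 s=0: L1-HIT | VC []
  [2] addr=0x3a blk=14 s=0: MISS | VC [12]
  [3] addr=0x33 blk=12 s=0: VC-HIT | VC [14]
  [4] addr=0x30 blk=12 s=0: L1-HIT | VC [14]
  [5] addr=0xa blk=2 s=0: MISS | VC [14, 12]
  [6] addr=0x31 blk=12 s=0: VC-HIT | VC [14, 2]
  [7] addr=0x3b blk=14 s=0: VC-HIT | VC [12, 2]
  [8] addr=0x9 blk=2 s=0: VC-HIT | VC [12, 14]
  [9] addr=0x3a blk=14 s=0: VC-HIT | VC [12, 2]
  [10] addr=0x33 blk=12 s=0: VC-HIT | VC [14, 2]
  [11] addr=0x39 blk=14 s=0: VC-HIT | VC [12, 2]
  [12] addr=0x33 blk=12 s=0: VC-HIT | VC [14, 2]
  [13] addr=0x33 blk=12 s=0: L1-HIT | VC [14, 2]
  [14] addr=0x8 blk=2 s=0: VC-HIT | VC [14, 12]
  [15] addr=0x3b blk=14 s=0: VC-HIT | VC [2, 12]

SEQ = [MISS, L1-HIT, MISS, VC-HIT, L1-HIT, MISS, VC-HIT, VC-HIT, VC-HIT, VC-HIT, VC-HIT, VC-HIT, VC-HIT, L1-HIT, VC-HIT, VC-HIT]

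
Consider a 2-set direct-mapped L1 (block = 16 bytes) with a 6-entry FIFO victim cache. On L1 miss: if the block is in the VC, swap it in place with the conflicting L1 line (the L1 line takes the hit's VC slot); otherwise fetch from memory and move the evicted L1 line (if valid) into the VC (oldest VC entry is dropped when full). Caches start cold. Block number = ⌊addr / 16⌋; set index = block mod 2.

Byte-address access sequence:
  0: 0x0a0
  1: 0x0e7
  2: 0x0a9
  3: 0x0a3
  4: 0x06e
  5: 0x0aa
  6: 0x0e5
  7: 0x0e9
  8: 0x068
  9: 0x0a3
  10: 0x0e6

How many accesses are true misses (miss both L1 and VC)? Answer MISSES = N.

0: 0xa0 (blk 10, set 0) → MISS  vc=[]
1: 0xe7 (blk 14, set 0) → MISS  vc=[10]
2: 0xa9 (blk 10, set 0) → VC-HIT  vc=[14]
3: 0xa3 (blk 10, set 0) → L1-HIT  vc=[14]
4: 0x6e (blk 6, set 0) → MISS  vc=[14, 10]
5: 0xaa (blk 10, set 0) → VC-HIT  vc=[14, 6]
6: 0xe5 (blk 14, set 0) → VC-HIT  vc=[10, 6]
7: 0xe9 (blk 14, set 0) → L1-HIT  vc=[10, 6]
8: 0x68 (blk 6, set 0) → VC-HIT  vc=[10, 14]
9: 0xa3 (blk 10, set 0) → VC-HIT  vc=[6, 14]
10: 0xe6 (blk 14, set 0) → VC-HIT  vc=[6, 10]

MISSES = 3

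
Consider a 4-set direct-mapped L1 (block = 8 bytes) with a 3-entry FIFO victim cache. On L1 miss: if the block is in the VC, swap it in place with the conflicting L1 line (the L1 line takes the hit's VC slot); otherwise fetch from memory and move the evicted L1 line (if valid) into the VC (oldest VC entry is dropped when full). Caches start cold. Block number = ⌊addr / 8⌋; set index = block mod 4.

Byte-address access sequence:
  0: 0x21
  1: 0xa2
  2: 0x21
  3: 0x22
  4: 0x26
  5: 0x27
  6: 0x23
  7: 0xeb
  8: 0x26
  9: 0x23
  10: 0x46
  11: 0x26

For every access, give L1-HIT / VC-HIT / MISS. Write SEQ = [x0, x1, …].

SEQ = [MISS, MISS, VC-HIT, L1-HIT, L1-HIT, L1-HIT, L1-HIT, MISS, L1-HIT, L1-HIT, MISS, VC-HIT]

  [0] addr=0x21 blk=4 s=0: MISS | VC []
  [1] addr=0xa2 blk=20 s=0: MISS | VC [4]
  [2] addr=0x21 blk=4 s=0: VC-HIT | VC [20]
  [3] addr=0x22 blk=4 s=0: L1-HIT | VC [20]
  [4] addr=0x26 blk=4 s=0: L1-HIT | VC [20]
  [5] addr=0x27 blk=4 s=0: L1-HIT | VC [20]
  [6] addr=0x23 blk=4 s=0: L1-HIT | VC [20]
  [7] addr=0xeb blk=29 s=1: MISS | VC [20]
  [8] addr=0x26 blk=4 s=0: L1-HIT | VC [20]
  [9] addr=0x23 blk=4 s=0: L1-HIT | VC [20]
  [10] addr=0x46 blk=8 s=0: MISS | VC [20, 4]
  [11] addr=0x26 blk=4 s=0: VC-HIT | VC [20, 8]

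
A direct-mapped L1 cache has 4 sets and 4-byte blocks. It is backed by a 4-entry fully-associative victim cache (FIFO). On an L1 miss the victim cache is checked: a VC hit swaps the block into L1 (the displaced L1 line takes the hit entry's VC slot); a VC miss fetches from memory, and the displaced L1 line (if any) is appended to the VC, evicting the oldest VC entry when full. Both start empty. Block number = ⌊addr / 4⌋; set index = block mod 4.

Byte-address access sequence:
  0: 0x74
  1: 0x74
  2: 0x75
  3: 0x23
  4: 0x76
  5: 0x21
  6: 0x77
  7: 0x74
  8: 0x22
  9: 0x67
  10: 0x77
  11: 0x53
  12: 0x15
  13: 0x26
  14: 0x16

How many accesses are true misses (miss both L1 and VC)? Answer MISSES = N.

#0 0x74→b29/s1 MISS; vc=[]
#1 0x74→b29/s1 L1-HIT; vc=[]
#2 0x75→b29/s1 L1-HIT; vc=[]
#3 0x23→b8/s0 MISS; vc=[]
#4 0x76→b29/s1 L1-HIT; vc=[]
#5 0x21→b8/s0 L1-HIT; vc=[]
#6 0x77→b29/s1 L1-HIT; vc=[]
#7 0x74→b29/s1 L1-HIT; vc=[]
#8 0x22→b8/s0 L1-HIT; vc=[]
#9 0x67→b25/s1 MISS; vc=[29]
#10 0x77→b29/s1 VC-HIT; vc=[25]
#11 0x53→b20/s0 MISS; vc=[25,8]
#12 0x15→b5/s1 MISS; vc=[25,8,29]
#13 0x26→b9/s1 MISS; vc=[25,8,29,5]
#14 0x16→b5/s1 VC-HIT; vc=[25,8,29,9]

MISSES = 6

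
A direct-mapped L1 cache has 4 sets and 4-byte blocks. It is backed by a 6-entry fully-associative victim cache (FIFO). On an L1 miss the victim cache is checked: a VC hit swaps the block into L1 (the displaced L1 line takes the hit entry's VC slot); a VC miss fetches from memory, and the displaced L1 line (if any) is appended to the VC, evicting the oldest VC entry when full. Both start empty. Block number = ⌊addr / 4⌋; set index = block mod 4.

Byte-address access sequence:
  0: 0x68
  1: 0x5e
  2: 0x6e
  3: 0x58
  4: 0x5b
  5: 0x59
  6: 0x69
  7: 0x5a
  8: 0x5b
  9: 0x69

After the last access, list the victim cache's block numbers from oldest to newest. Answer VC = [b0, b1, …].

VC = [23, 22]

0: 0x68 (blk 26, set 2) → MISS  vc=[]
1: 0x5e (blk 23, set 3) → MISS  vc=[]
2: 0x6e (blk 27, set 3) → MISS  vc=[23]
3: 0x58 (blk 22, set 2) → MISS  vc=[23, 26]
4: 0x5b (blk 22, set 2) → L1-HIT  vc=[23, 26]
5: 0x59 (blk 22, set 2) → L1-HIT  vc=[23, 26]
6: 0x69 (blk 26, set 2) → VC-HIT  vc=[23, 22]
7: 0x5a (blk 22, set 2) → VC-HIT  vc=[23, 26]
8: 0x5b (blk 22, set 2) → L1-HIT  vc=[23, 26]
9: 0x69 (blk 26, set 2) → VC-HIT  vc=[23, 22]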